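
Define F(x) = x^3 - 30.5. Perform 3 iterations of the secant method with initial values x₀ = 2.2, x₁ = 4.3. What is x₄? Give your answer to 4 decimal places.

F(2.2) = -19.852000, F(4.3) = 49.007000
x₂ = 4.300000 − 49.007000·(4.300000 − 2.200000) / (49.007000 − (-19.852000)) = 4.300000 − (102.914700)/(68.859000) = 2.805428
F(2.805428) = -8.420074
x₃ = 2.805428 − (-8.420074)·(2.805428 − 4.300000) / (-8.420074 − 49.007000) = 2.805428 − (12.584403)/(-57.427074) = 3.024566
F(3.024566) = -2.831283
x₄ = 3.024566 − (-2.831283)·(3.024566 − 2.805428) / (-2.831283 − (-8.420074)) = 3.024566 − (-0.620439)/(5.588792) = 3.135580

3.1356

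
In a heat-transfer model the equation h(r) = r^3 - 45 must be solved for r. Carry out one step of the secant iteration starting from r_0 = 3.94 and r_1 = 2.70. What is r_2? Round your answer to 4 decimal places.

h(3.94) = 16.162984, h(2.70) = -25.317000
r_2 = 2.700000 − (-25.317000)·(2.700000 − 3.940000) / (-25.317000 − 16.162984) = 2.700000 − (31.393080)/(-41.479984) = 3.456825

3.4568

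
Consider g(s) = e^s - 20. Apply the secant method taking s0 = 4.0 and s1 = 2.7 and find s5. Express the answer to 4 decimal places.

2.9957

g(4.0) = 34.598150, g(2.7) = -5.120268
s2 = 2.700000 − (-5.120268)·(2.700000 − 4.000000) / (-5.120268 − 34.598150) = 2.700000 − (6.656349)/(-39.718418) = 2.867588
g(2.867588) = -2.405463
s3 = 2.867588 − (-2.405463)·(2.867588 − 2.700000) / (-2.405463 − (-5.120268)) = 2.867588 − (-0.403128)/(2.714805) = 3.016081
g(3.016081) = 0.411140
s4 = 3.016081 − 0.411140·(3.016081 − 2.867588) / (0.411140 − (-2.405463)) = 3.016081 − (0.061051)/(2.816602) = 2.994405
g(2.994405) = -0.026520
s5 = 2.994405 − (-0.026520)·(2.994405 − 3.016081) / (-0.026520 − 0.411140) = 2.994405 − (0.000575)/(-0.437660) = 2.995719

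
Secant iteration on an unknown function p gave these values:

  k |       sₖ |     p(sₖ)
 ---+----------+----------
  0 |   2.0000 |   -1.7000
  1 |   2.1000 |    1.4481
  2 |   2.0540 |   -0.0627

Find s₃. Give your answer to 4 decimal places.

s₃ = 2.0540 − (-0.0627)·(2.0540 − 2.1000) / (-0.0627 − 1.4481)
   = 2.0540 − (0.002884)/(-1.510800) = 2.055909

2.0559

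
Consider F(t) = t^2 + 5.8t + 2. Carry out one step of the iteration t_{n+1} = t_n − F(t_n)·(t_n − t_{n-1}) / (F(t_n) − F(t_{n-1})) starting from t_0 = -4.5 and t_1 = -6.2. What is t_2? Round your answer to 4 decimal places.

F(-4.5) = -3.850000, F(-6.2) = 4.480000
t_2 = -6.200000 − 4.480000·(-6.200000 − (-4.500000)) / (4.480000 − (-3.850000)) = -6.200000 − (-7.616000)/(8.330000) = -5.285714

-5.2857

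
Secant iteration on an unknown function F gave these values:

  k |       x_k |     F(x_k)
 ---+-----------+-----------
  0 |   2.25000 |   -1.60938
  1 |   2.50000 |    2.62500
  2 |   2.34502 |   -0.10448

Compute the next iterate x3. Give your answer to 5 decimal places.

2.35095

x3 = 2.34502 − (-0.10448)·(2.34502 − 2.50000) / (-0.10448 − 2.62500)
   = 2.34502 − (0.0161923)/(-2.7294800) = 2.3509524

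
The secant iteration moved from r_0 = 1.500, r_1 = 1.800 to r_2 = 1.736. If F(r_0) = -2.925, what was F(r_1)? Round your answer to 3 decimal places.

The secant line through (1.500, -2.925) and (1.800, F(r_1)) crosses zero at r_2 = 1.736.
So (1.500, -2.925), (1.800, F(r_1)), (1.736, 0) are collinear:
F(r_1) = -2.925 · (1.800 − 1.736) / (1.500 − 1.736) = -2.925 · (0.06400)/(-0.23600) = 0.79322

0.793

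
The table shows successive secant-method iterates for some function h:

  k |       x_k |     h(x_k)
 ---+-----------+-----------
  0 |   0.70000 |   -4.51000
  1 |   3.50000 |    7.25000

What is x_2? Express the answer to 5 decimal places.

x_2 = 3.50000 − 7.25000·(3.50000 − 0.70000) / (7.25000 − (-4.51000))
   = 3.50000 − (20.3000000)/(11.7600000) = 1.7738095

1.77381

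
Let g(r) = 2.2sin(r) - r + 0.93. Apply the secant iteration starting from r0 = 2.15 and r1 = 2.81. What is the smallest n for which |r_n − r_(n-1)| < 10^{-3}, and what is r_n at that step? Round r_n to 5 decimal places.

g(2.15) = 0.6211773, g(2.81) = -1.1637915
r2 = 2.8100000 − (-1.1637915)·(0.6600000)/(-1.7849688) = 2.3796830;  |Δ| = 0.4303170
g(2.3796830) = 0.0689865
r3 = 2.3796830 − 0.0689865·(-0.4303170)/(1.2327780) = 2.4037637;  |Δ| = 0.0240806
g(2.4037637) = 0.0061391
r4 = 2.4037637 − 0.0061391·(0.0240806)/(-0.0628474) = 2.4061159;  |Δ| = 0.0023523
g(2.4061159) = -0.0000464
r5 = 2.4061159 − (-0.0000464)·(0.0023523)/(-0.0061855) = 2.4060983;  |Δ| = 0.0000176
|r5 − r4| = 0.0000176 < 10^{-3}

n = 5, r_n = 2.40610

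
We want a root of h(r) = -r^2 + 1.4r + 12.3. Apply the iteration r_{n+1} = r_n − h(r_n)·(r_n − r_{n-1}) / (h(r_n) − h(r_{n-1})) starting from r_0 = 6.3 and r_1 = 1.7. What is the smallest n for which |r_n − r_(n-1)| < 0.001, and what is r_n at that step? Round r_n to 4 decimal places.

n = 7, r_n = 4.2763

h(6.3) = -18.570000, h(1.7) = 11.790000
r_2 = 1.700000 − 11.790000·(-4.600000)/(30.360000) = 3.486364;  |Δ| = 1.786364
h(3.486364) = 5.026178
r_3 = 3.486364 − 5.026178·(1.786364)/(-6.763822) = 4.813806;  |Δ| = 1.327442
h(4.813806) = -4.133396
r_4 = 4.813806 − (-4.133396)·(1.327442)/(-9.159574) = 4.214777;  |Δ| = 0.599028
h(4.214777) = 0.436340
r_5 = 4.214777 − 0.436340·(-0.599028)/(4.569736) = 4.271975;  |Δ| = 0.057198
h(4.271975) = 0.030992
r_6 = 4.271975 − 0.030992·(0.057198)/(-0.405349) = 4.276349;  |Δ| = 0.004373
h(4.276349) = -0.000269
r_7 = 4.276349 − (-0.000269)·(0.004373)/(-0.031261) = 4.276311;  |Δ| = 0.000038
|r_7 − r_6| = 0.000038 < 0.001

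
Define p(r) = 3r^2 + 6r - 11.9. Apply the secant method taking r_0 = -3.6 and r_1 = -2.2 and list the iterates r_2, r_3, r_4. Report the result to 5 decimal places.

p(-3.6) = 5.3800000, p(-2.2) = -10.5800000
r_2 = -2.2000000 − (-10.5800000)·(-2.2000000 − (-3.6000000)) / (-10.5800000 − 5.3800000) = -2.2000000 − (-14.8120000)/(-15.9600000) = -3.1280702
p(-3.1280702) = -1.3139520
r_3 = -3.1280702 − (-1.3139520)·(-3.1280702 − (-2.2000000)) / (-1.3139520 − (-10.5800000)) = -3.1280702 − (1.2194396)/(9.2660480) = -3.2596732
p(-3.2596732) = 0.4183685
r_4 = -3.2596732 − 0.4183685·(-3.2596732 − (-3.1280702)) / (0.4183685 − (-1.3139520)) = -3.2596732 − (-0.0550585)/(1.7323205) = -3.2278901

-3.12807, -3.25967, -3.22789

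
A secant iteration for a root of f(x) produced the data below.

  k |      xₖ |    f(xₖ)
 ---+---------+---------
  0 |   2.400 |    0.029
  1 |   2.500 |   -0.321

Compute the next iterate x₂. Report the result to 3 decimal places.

2.408

x₂ = 2.500 − (-0.321)·(2.500 − 2.400) / (-0.321 − 0.029)
   = 2.500 − (-0.03210)/(-0.35000) = 2.40829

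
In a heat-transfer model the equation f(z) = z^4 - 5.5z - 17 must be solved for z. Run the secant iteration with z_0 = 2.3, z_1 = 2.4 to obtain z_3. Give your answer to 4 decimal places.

2.3375

f(2.3) = -1.665900, f(2.4) = 2.977600
z_2 = 2.400000 − 2.977600·(2.400000 − 2.300000) / (2.977600 − (-1.665900)) = 2.400000 − (0.297760)/(4.643500) = 2.335876
f(2.335876) = -0.075928
z_3 = 2.335876 − (-0.075928)·(2.335876 − 2.400000) / (-0.075928 − 2.977600) = 2.335876 − (0.004869)/(-3.053528) = 2.337470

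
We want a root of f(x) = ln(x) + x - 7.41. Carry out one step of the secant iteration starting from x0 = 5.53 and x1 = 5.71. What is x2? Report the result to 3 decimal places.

5.674

f(5.53) = -0.16981, f(5.71) = 0.04222
x2 = 5.71000 − 0.04222·(5.71000 − 5.53000) / (0.04222 − (-0.16981)) = 5.71000 − (0.00760)/(0.21203) = 5.67416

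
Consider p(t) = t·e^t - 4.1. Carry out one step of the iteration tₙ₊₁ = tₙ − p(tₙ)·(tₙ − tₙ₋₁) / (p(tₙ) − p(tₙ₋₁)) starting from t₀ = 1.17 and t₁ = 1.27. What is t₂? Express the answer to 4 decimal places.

p(1.17) = -0.330269, p(1.27) = 0.422283
t₂ = 1.270000 − 0.422283·(1.270000 − 1.170000) / (0.422283 − (-0.330269)) = 1.270000 − (0.042228)/(0.752551) = 1.213887

1.2139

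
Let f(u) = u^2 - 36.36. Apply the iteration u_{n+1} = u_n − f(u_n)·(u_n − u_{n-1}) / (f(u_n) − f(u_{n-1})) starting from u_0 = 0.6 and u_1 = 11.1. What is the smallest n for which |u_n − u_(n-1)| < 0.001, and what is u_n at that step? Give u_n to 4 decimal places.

f(0.6) = -36.000000, f(11.1) = 86.850000
u_2 = 11.100000 − 86.850000·(10.500000)/(122.850000) = 3.676923;  |Δ| = 7.423077
f(3.676923) = -22.840237
u_3 = 3.676923 − (-22.840237)·(-7.423077)/(-109.690237) = 5.222592;  |Δ| = 1.545669
f(5.222592) = -9.084529
u_4 = 5.222592 − (-9.084529)·(1.545669)/(13.755708) = 6.243382;  |Δ| = 1.020789
f(6.243382) = 2.619813
u_5 = 6.243382 − 2.619813·(1.020789)/(11.704342) = 6.014896;  |Δ| = 0.228486
f(6.014896) = -0.181030
u_6 = 6.014896 − (-0.181030)·(-0.228486)/(-2.800843) = 6.029664;  |Δ| = 0.014768
f(6.029664) = -0.003156
u_7 = 6.029664 − (-0.003156)·(0.014768)/(0.177874) = 6.029926;  |Δ| = 0.000262
|u_7 − u_6| = 0.000262 < 0.001

n = 7, u_n = 6.0299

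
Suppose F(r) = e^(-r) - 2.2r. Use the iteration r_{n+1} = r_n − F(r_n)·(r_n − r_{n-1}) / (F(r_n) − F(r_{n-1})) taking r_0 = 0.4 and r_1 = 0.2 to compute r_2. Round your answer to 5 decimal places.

F(0.4) = -0.2096800, F(0.2) = 0.3787308
r_2 = 0.2000000 − 0.3787308·(0.2000000 − 0.4000000) / (0.3787308 − (-0.2096800)) = 0.2000000 − (-0.0757462)/(0.5884107) = 0.3287301

0.32873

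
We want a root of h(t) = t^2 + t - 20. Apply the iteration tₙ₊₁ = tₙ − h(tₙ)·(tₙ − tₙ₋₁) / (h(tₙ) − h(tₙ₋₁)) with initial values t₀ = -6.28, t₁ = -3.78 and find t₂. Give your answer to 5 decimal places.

h(-6.28) = 13.1584000, h(-3.78) = -9.4916000
t₂ = -3.7800000 − (-9.4916000)·(-3.7800000 − (-6.2800000)) / (-9.4916000 − 13.1584000) = -3.7800000 − (-23.7290000)/(-22.6500000) = -4.8276380

-4.82764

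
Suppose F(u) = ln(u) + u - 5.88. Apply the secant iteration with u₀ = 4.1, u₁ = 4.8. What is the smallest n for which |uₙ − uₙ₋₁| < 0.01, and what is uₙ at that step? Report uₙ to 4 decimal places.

F(4.1) = -0.369013, F(4.8) = 0.488616
u₂ = 4.800000 − 0.488616·(0.700000)/(0.857629) = 4.401190;  |Δ| = 0.398810
F(4.401190) = 0.003065
u₃ = 4.401190 − 0.003065·(-0.398810)/(-0.485551) = 4.398673;  |Δ| = 0.002517
|u₃ − u₂| = 0.002517 < 0.01

n = 3, uₙ = 4.3987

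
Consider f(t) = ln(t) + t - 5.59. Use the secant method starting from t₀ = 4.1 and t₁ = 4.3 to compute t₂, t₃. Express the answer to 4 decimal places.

4.1638, 4.1636

f(4.1) = -0.079013, f(4.3) = 0.168615
t₂ = 4.300000 − 0.168615·(4.300000 − 4.100000) / (0.168615 − (-0.079013)) = 4.300000 − (0.033723)/(0.247628) = 4.163816
f(4.163816) = 0.000248
t₃ = 4.163816 − 0.000248·(4.163816 − 4.300000) / (0.000248 − 0.168615) = 4.163816 − (-0.000034)/(-0.168367) = 4.163615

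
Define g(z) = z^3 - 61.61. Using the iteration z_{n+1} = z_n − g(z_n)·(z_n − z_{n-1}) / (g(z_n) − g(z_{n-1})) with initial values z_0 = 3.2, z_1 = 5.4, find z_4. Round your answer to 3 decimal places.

3.954

g(3.2) = -28.84200, g(5.4) = 95.85400
z_2 = 5.40000 − 95.85400·(5.40000 − 3.20000) / (95.85400 − (-28.84200)) = 5.40000 − (210.87880)/(124.69600) = 3.70886
g(3.70886) = -10.59238
z_3 = 3.70886 − (-10.59238)·(3.70886 − 5.40000) / (-10.59238 − 95.85400) = 3.70886 − (17.91324)/(-106.44638) = 3.87714
g(3.87714) = -3.32796
z_4 = 3.87714 − (-3.32796)·(3.87714 − 3.70886) / (-3.32796 − (-10.59238)) = 3.87714 − (-0.56004)/(7.26442) = 3.95423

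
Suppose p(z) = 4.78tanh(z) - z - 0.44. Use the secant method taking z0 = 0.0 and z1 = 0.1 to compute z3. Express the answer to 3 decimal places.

p(0.0) = -0.44000, p(0.1) = -0.06359
z2 = 0.10000 − (-0.06359)·(0.10000 − 0.00000) / (-0.06359 − (-0.44000)) = 0.10000 − (-0.00636)/(0.37641) = 0.11689
p(0.11689) = -0.00068
z3 = 0.11689 − (-0.00068)·(0.11689 − 0.10000) / (-0.00068 − (-0.06359)) = 0.11689 − (-0.00001)/(0.06291) = 0.11707

0.117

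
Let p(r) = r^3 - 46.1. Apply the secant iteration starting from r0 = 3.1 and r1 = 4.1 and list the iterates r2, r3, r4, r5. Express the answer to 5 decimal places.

p(3.1) = -16.3090000, p(4.1) = 22.8210000
r2 = 4.1000000 − 22.8210000·(4.1000000 − 3.1000000) / (22.8210000 − (-16.3090000)) = 4.1000000 − (22.8210000)/(39.1300000) = 3.5167902
p(3.5167902) = -2.6049959
r3 = 3.5167902 − (-2.6049959)·(3.5167902 − 4.1000000) / (-2.6049959 − 22.8210000) = 3.5167902 − (1.5192591)/(-25.4259959) = 3.5765424
p(3.5765424) = -0.3501022
r4 = 3.5765424 − (-0.3501022)·(3.5765424 − 3.5167902) / (-0.3501022 − (-2.6049959)) = 3.5765424 − (-0.0209194)/(2.2548937) = 3.5858197
p(3.5858197) = 0.0068390
r5 = 3.5858197 − 0.0068390·(3.5858197 − 3.5765424) / (0.0068390 − (-0.3501022)) = 3.5858197 − (0.0000634)/(0.3569412) = 3.5856420

3.51679, 3.57654, 3.58582, 3.58564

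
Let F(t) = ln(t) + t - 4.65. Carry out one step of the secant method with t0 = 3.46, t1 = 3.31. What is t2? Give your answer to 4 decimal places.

3.4204

F(3.46) = 0.051269, F(3.31) = -0.143052
t2 = 3.310000 − (-0.143052)·(3.310000 − 3.460000) / (-0.143052 − 0.051269) = 3.310000 − (0.021458)/(-0.194320) = 3.420425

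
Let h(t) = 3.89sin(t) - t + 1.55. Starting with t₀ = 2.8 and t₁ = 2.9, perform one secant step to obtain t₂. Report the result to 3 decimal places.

h(2.8) = 0.05310, h(2.9) = -0.41932
t₂ = 2.90000 − (-0.41932)·(2.90000 − 2.80000) / (-0.41932 − 0.05310) = 2.90000 − (-0.04193)/(-0.47242) = 2.81124

2.811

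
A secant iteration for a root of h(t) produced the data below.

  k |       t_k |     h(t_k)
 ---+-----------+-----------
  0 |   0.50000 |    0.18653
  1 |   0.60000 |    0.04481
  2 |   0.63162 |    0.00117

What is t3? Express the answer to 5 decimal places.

0.63247

t3 = 0.63162 − 0.00117·(0.63162 − 0.60000) / (0.00117 − 0.04481)
   = 0.63162 − (0.0000370)/(-0.0436400) = 0.6324677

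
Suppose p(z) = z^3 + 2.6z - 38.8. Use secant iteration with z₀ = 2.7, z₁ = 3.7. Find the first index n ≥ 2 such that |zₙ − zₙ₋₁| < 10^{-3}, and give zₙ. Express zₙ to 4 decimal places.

n = 5, zₙ = 3.1299

p(2.7) = -12.097000, p(3.7) = 21.473000
z₂ = 3.700000 − 21.473000·(1.000000)/(33.570000) = 3.060352;  |Δ| = 0.639648
p(3.060352) = -2.180595
z₃ = 3.060352 − (-2.180595)·(-0.639648)/(-23.653595) = 3.119320;  |Δ| = 0.058968
p(3.119320) = -0.338297
z₄ = 3.119320 − (-0.338297)·(0.058968)/(1.842298) = 3.130148;  |Δ| = 0.010828
p(3.130148) = 0.007036
z₅ = 3.130148 − 0.007036·(0.010828)/(0.345334) = 3.129928;  |Δ| = 0.000221
|z₅ − z₄| = 0.000221 < 10^{-3}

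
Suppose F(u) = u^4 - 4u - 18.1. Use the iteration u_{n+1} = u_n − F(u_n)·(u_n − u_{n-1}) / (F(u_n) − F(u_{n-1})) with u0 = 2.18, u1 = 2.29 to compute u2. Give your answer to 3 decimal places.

2.284

F(2.18) = -4.23469, F(2.29) = 0.24058
u2 = 2.29000 − 0.24058·(2.29000 − 2.18000) / (0.24058 − (-4.23469)) = 2.29000 − (0.02646)/(4.47528) = 2.28409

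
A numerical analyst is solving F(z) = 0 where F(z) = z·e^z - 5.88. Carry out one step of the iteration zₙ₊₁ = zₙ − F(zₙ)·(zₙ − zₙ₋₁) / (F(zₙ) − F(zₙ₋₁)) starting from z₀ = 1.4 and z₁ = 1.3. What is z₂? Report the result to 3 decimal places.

1.422

F(1.4) = -0.20272, F(1.3) = -1.10991
z₂ = 1.30000 − (-1.10991)·(1.30000 − 1.40000) / (-1.10991 − (-0.20272)) = 1.30000 − (0.11099)/(-0.90719) = 1.42235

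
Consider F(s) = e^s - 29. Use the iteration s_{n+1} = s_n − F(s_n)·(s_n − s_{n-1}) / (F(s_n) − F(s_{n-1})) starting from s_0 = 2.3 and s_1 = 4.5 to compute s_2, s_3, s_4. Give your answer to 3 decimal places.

2.823, 3.102, 3.450

F(2.3) = -19.02582, F(4.5) = 61.01713
s_2 = 4.50000 − 61.01713·(4.50000 − 2.30000) / (61.01713 − (-19.02582)) = 4.50000 − (134.23769)/(80.04295) = 2.82293
F(2.82293) = -12.17393
s_3 = 2.82293 − (-12.17393)·(2.82293 − 4.50000) / (-12.17393 − 61.01713) = 2.82293 − (20.41655)/(-73.19107) = 3.10188
F(3.10188) = -6.76032
s_4 = 3.10188 − (-6.76032)·(3.10188 − 2.82293) / (-6.76032 − (-12.17393)) = 3.10188 − (-1.88578)/(5.41361) = 3.45022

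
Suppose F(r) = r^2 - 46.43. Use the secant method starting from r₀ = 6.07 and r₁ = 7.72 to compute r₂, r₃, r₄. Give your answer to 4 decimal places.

F(6.07) = -9.585100, F(7.72) = 13.168400
r₂ = 7.720000 − 13.168400·(7.720000 − 6.070000) / (13.168400 − (-9.585100)) = 7.720000 − (21.727860)/(22.753500) = 6.765076
F(6.765076) = -0.663745
r₃ = 6.765076 − (-0.663745)·(6.765076 − 7.720000) / (-0.663745 − 13.168400) = 6.765076 − (0.633826)/(-13.832145) = 6.810899
F(6.810899) = -0.041657
r₄ = 6.810899 − (-0.041657)·(6.810899 − 6.765076) / (-0.041657 − (-0.663745)) = 6.810899 − (-0.001909)/(0.622087) = 6.813967

6.7651, 6.8109, 6.8140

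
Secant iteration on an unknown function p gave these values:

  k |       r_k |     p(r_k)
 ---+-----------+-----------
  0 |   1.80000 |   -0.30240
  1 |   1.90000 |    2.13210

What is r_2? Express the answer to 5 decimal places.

1.81242

r_2 = 1.90000 − 2.13210·(1.90000 − 1.80000) / (2.13210 − (-0.30240))
   = 1.90000 − (0.2132100)/(2.4345000) = 1.8124214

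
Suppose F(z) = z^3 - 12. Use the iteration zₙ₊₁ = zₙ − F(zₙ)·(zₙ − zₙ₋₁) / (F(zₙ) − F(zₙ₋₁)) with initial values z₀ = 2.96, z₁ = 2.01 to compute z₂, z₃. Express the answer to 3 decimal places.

2.217, 2.299

F(2.96) = 13.93434, F(2.01) = -3.87940
z₂ = 2.01000 − (-3.87940)·(2.01000 − 2.96000) / (-3.87940 − 13.93434) = 2.01000 − (3.68543)/(-17.81374) = 2.21689
F(2.21689) = -1.10491
z₃ = 2.21689 − (-1.10491)·(2.21689 − 2.01000) / (-1.10491 − (-3.87940)) = 2.21689 − (-0.22859)/(2.77448) = 2.29928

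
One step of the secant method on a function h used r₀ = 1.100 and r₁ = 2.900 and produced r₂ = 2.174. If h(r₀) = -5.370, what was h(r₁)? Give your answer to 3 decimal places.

The secant line through (1.100, -5.370) and (2.900, h(r₁)) crosses zero at r₂ = 2.174.
So (1.100, -5.370), (2.900, h(r₁)), (2.174, 0) are collinear:
h(r₁) = -5.370 · (2.900 − 2.174) / (1.100 − 2.174) = -5.370 · (0.72600)/(-1.07400) = 3.63000

3.630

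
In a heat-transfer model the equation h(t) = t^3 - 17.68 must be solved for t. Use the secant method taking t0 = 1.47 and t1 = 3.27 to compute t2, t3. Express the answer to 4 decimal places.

2.2912, 2.5324

h(1.47) = -14.503477, h(3.27) = 17.285783
t2 = 3.270000 − 17.285783·(3.270000 − 1.470000) / (17.285783 − (-14.503477)) = 3.270000 − (31.114409)/(31.789260) = 2.291229
h(2.291229) = -5.651667
t3 = 2.291229 − (-5.651667)·(2.291229 − 3.270000) / (-5.651667 − 17.285783) = 2.291229 − (5.531689)/(-22.937450) = 2.532393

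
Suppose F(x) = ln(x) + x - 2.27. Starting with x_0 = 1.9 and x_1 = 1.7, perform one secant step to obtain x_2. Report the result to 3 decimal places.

1.725

F(1.9) = 0.27185, F(1.7) = -0.03937
x_2 = 1.70000 − (-0.03937)·(1.70000 − 1.90000) / (-0.03937 − 0.27185) = 1.70000 − (0.00787)/(-0.31123) = 1.72530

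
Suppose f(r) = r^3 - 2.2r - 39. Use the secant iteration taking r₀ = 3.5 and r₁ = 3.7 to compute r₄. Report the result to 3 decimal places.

f(3.5) = -3.82500, f(3.7) = 3.51300
r₂ = 3.70000 − 3.51300·(3.70000 − 3.50000) / (3.51300 − (-3.82500)) = 3.70000 − (0.70260)/(7.33800) = 3.60425
f(3.60425) = -0.10785
r₃ = 3.60425 − (-0.10785)·(3.60425 − 3.70000) / (-0.10785 − 3.51300) = 3.60425 − (0.01033)/(-3.62085) = 3.60710
f(3.60710) = -0.00289
r₄ = 3.60710 − (-0.00289)·(3.60710 − 3.60425) / (-0.00289 − (-0.10785)) = 3.60710 − (-0.00001)/(0.10496) = 3.60718

3.607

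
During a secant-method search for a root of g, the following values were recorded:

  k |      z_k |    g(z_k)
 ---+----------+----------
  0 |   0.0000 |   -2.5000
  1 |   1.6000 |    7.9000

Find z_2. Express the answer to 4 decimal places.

z_2 = 1.6000 − 7.9000·(1.6000 − 0.0000) / (7.9000 − (-2.5000))
   = 1.6000 − (12.640000)/(10.400000) = 0.384615

0.3846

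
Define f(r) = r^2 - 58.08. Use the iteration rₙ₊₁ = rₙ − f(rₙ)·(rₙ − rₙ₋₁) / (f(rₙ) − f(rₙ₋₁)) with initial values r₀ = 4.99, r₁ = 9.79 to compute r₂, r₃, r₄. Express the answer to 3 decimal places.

7.235, 7.572, 7.622

f(4.99) = -33.17990, f(9.79) = 37.76410
r₂ = 9.79000 − 37.76410·(9.79000 − 4.99000) / (37.76410 − (-33.17990)) = 9.79000 − (181.26768)/(70.94400) = 7.23492
f(7.23492) = -5.73595
r₃ = 7.23492 − (-5.73595)·(7.23492 − 9.79000) / (-5.73595 − 37.76410) = 7.23492 − (14.65582)/(-43.50005) = 7.57183
f(7.57183) = -0.74733
r₄ = 7.57183 − (-0.74733)·(7.57183 − 7.23492) / (-0.74733 − (-5.73595)) = 7.57183 − (-0.25179)/(4.98862) = 7.62231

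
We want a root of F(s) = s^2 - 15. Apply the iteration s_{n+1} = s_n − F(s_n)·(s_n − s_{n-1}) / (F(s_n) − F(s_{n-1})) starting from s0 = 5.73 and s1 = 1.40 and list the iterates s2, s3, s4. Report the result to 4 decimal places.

3.2289, 4.2171, 3.8432

F(5.73) = 17.832900, F(1.40) = -13.040000
s2 = 1.400000 − (-13.040000)·(1.400000 − 5.730000) / (-13.040000 − 17.832900) = 1.400000 − (56.463200)/(-30.872900) = 3.228892
F(3.228892) = -4.574256
s3 = 3.228892 − (-4.574256)·(3.228892 − 1.400000) / (-4.574256 − (-13.040000)) = 3.228892 − (-8.365821)/(8.465744) = 4.217089
F(4.217089) = 2.783838
s4 = 4.217089 − 2.783838·(4.217089 − 3.228892) / (2.783838 − (-4.574256)) = 4.217089 − (2.750980)/(7.358095) = 3.843218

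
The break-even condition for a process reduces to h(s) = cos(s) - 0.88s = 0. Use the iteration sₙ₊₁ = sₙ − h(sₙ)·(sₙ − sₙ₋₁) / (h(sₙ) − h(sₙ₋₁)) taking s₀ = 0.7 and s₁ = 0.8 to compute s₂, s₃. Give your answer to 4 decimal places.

0.7953, 0.7954

h(0.7) = 0.148842, h(0.8) = -0.007293
s₂ = 0.800000 − (-0.007293)·(0.800000 − 0.700000) / (-0.007293 − 0.148842) = 0.800000 − (-0.000729)/(-0.156135) = 0.795329
h(0.795329) = 0.000161
s₃ = 0.795329 − 0.000161·(0.795329 − 0.800000) / (0.000161 − (-0.007293)) = 0.795329 − (-0.000001)/(0.007454) = 0.795429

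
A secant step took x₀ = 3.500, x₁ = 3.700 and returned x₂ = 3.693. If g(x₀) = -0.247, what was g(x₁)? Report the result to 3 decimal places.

0.009

The secant line through (3.500, -0.247) and (3.700, g(x₁)) crosses zero at x₂ = 3.693.
So (3.500, -0.247), (3.700, g(x₁)), (3.693, 0) are collinear:
g(x₁) = -0.247 · (3.700 − 3.693) / (3.500 − 3.693) = -0.247 · (0.00700)/(-0.19300) = 0.00896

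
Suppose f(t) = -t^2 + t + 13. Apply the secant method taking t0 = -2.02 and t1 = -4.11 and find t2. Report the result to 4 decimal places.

-2.9877

f(-2.02) = 6.899600, f(-4.11) = -8.002100
t2 = -4.110000 − (-8.002100)·(-4.110000 − (-2.020000)) / (-8.002100 − 6.899600) = -4.110000 − (16.724389)/(-14.901700) = -2.987686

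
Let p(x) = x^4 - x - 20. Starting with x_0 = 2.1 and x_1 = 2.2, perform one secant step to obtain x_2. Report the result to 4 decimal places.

p(2.1) = -2.651900, p(2.2) = 1.225600
x_2 = 2.200000 − 1.225600·(2.200000 − 2.100000) / (1.225600 − (-2.651900)) = 2.200000 − (0.122560)/(3.877500) = 2.168392

2.1684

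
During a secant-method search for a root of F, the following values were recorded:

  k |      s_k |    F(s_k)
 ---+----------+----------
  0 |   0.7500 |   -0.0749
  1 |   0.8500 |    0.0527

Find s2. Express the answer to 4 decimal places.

0.8087

s2 = 0.8500 − 0.0527·(0.8500 − 0.7500) / (0.0527 − (-0.0749))
   = 0.8500 − (0.005270)/(0.127600) = 0.808699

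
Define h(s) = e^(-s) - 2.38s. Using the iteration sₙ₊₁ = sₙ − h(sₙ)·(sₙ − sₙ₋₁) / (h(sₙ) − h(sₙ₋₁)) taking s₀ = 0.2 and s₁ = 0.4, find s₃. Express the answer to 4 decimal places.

h(0.2) = 0.342731, h(0.4) = -0.281680
s₂ = 0.400000 − (-0.281680)·(0.400000 − 0.200000) / (-0.281680 − 0.342731) = 0.400000 − (-0.056336)/(-0.624411) = 0.309777
h(0.309777) = -0.003660
s₃ = 0.309777 − (-0.003660)·(0.309777 − 0.400000) / (-0.003660 − (-0.281680)) = 0.309777 − (0.000330)/(0.278020) = 0.308590

0.3086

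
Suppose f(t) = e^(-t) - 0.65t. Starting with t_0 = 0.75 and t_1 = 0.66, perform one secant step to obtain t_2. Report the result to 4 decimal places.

0.7368

f(0.75) = -0.015133, f(0.66) = 0.087851
t_2 = 0.660000 − 0.087851·(0.660000 − 0.750000) / (0.087851 − (-0.015133)) = 0.660000 − (-0.007907)/(0.102985) = 0.736775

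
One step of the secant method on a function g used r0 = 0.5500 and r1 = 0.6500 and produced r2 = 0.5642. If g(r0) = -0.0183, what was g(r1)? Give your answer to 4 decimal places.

0.1106

The secant line through (0.5500, -0.0183) and (0.6500, g(r1)) crosses zero at r2 = 0.5642.
So (0.5500, -0.0183), (0.6500, g(r1)), (0.5642, 0) are collinear:
g(r1) = -0.0183 · (0.6500 − 0.5642) / (0.5500 − 0.5642) = -0.0183 · (0.085800)/(-0.014200) = 0.110573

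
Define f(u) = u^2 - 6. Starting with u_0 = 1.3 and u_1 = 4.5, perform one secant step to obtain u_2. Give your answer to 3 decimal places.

f(1.3) = -4.31000, f(4.5) = 14.25000
u_2 = 4.50000 − 14.25000·(4.50000 − 1.30000) / (14.25000 − (-4.31000)) = 4.50000 − (45.60000)/(18.56000) = 2.04310

2.043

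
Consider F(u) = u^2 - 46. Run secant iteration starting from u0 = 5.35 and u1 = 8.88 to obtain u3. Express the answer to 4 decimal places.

6.7537

F(5.35) = -17.377500, F(8.88) = 32.854400
u2 = 8.880000 − 32.854400·(8.880000 − 5.350000) / (32.854400 − (-17.377500)) = 8.880000 − (115.976032)/(50.231900) = 6.571188
F(6.571188) = -2.819493
u3 = 6.571188 − (-2.819493)·(6.571188 − 8.880000) / (-2.819493 − 32.854400) = 6.571188 − (6.509681)/(-35.673893) = 6.753665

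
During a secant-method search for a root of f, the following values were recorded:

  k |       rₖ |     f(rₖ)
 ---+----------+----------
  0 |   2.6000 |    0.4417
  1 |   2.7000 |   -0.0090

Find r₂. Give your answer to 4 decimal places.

r₂ = 2.7000 − (-0.0090)·(2.7000 − 2.6000) / (-0.0090 − 0.4417)
   = 2.7000 − (-0.000900)/(-0.450700) = 2.698003

2.6980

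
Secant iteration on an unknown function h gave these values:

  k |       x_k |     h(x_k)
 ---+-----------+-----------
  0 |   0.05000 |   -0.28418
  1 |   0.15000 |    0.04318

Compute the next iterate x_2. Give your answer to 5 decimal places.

0.13681

x_2 = 0.15000 − 0.04318·(0.15000 − 0.05000) / (0.04318 − (-0.28418))
   = 0.15000 − (0.0043180)/(0.3273600) = 0.1368096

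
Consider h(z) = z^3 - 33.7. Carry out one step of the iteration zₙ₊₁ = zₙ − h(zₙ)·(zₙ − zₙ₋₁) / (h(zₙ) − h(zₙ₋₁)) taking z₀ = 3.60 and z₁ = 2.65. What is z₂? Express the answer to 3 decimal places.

h(3.60) = 12.95600, h(2.65) = -15.09038
z₂ = 2.65000 − (-15.09038)·(2.65000 − 3.60000) / (-15.09038 − 12.95600) = 2.65000 − (14.33586)/(-28.04638) = 3.16115

3.161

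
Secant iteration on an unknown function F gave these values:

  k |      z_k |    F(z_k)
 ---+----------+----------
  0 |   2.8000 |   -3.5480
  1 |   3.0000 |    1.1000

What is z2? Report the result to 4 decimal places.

2.9527

z2 = 3.0000 − 1.1000·(3.0000 − 2.8000) / (1.1000 − (-3.5480))
   = 3.0000 − (0.220000)/(4.648000) = 2.952668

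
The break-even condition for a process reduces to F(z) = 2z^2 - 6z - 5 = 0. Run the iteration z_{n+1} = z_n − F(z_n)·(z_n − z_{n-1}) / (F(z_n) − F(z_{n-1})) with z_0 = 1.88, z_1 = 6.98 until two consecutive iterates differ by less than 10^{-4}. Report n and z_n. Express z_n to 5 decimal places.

n = 8, z_n = 3.67945

F(1.88) = -9.2112000, F(6.98) = 50.5608000
z_2 = 6.9800000 − 50.5608000·(5.1000000)/(59.7720000) = 2.6659386;  |Δ| = 4.3140614
F(2.6659386) = -6.7811745
z_3 = 2.6659386 − (-6.7811745)·(-4.3140614)/(-57.3419745) = 3.1761129;  |Δ| = 0.5101743
F(3.1761129) = -3.8812911
z_4 = 3.1761129 − (-3.8812911)·(0.5101743)/(2.8998834) = 3.8589456;  |Δ| = 0.6828327
F(3.8589456) = 1.6292483
z_5 = 3.8589456 − 1.6292483·(0.6828327)/(5.5105394) = 3.6570590;  |Δ| = 0.2018866
F(3.6570590) = -0.1941931
z_6 = 3.6570590 − (-0.1941931)·(-0.2018866)/(-1.8234414) = 3.6785595;  |Δ| = 0.0215005
F(3.6785595) = -0.0077568
z_7 = 3.6785595 − (-0.0077568)·(0.0215005)/(0.1864363) = 3.6794541;  |Δ| = 0.0008945
F(3.6794541) = 0.0000401
z_8 = 3.6794541 − 0.0000401·(0.0008945)/(0.0077969) = 3.6794495;  |Δ| = 0.0000046
|z_8 − z_7| = 0.0000046 < 10^{-4}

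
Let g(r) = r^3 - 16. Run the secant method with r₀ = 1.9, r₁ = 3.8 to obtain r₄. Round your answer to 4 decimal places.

2.5312

g(1.9) = -9.141000, g(3.8) = 38.872000
r₂ = 3.800000 − 38.872000·(3.800000 − 1.900000) / (38.872000 − (-9.141000)) = 3.800000 − (73.856800)/(48.013000) = 2.261733
g(2.261733) = -4.430245
r₃ = 2.261733 − (-4.430245)·(2.261733 − 3.800000) / (-4.430245 − 38.872000) = 2.261733 − (6.814898)/(-43.302245) = 2.419113
g(2.419113) = -1.843089
r₄ = 2.419113 − (-1.843089)·(2.419113 − 2.261733) / (-1.843089 − (-4.430245)) = 2.419113 − (-0.290065)/(2.587156) = 2.531230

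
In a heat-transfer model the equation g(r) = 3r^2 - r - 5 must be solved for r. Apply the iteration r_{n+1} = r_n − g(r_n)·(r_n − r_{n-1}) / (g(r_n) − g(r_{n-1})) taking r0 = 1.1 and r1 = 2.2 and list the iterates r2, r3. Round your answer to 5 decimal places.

g(1.1) = -2.4700000, g(2.2) = 7.3200000
r2 = 2.2000000 − 7.3200000·(2.2000000 − 1.1000000) / (7.3200000 − (-2.4700000)) = 2.2000000 − (8.0520000)/(9.7900000) = 1.3775281
g(1.3775281) = -0.6847772
r3 = 1.3775281 − (-0.6847772)·(1.3775281 − 2.2000000) / (-0.6847772 − 7.3200000) = 1.3775281 − (0.5632100)/(-8.0047772) = 1.4478873

1.37753, 1.44789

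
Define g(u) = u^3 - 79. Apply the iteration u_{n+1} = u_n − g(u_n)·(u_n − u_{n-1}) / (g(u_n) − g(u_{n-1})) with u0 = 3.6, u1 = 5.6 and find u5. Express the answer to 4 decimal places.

g(3.6) = -32.344000, g(5.6) = 96.616000
u2 = 5.600000 − 96.616000·(5.600000 − 3.600000) / (96.616000 − (-32.344000)) = 5.600000 − (193.232000)/(128.960000) = 4.101613
g(4.101613) = -9.997629
u3 = 4.101613 − (-9.997629)·(4.101613 − 5.600000) / (-9.997629 − 96.616000) = 4.101613 − (14.980319)/(-106.613629) = 4.242123
g(4.242123) = -2.660405
u4 = 4.242123 − (-2.660405)·(4.242123 − 4.101613) / (-2.660405 − (-9.997629)) = 4.242123 − (-0.373815)/(7.337224) = 4.293071
g(4.293071) = 0.123264
u5 = 4.293071 − 0.123264·(4.293071 − 4.242123) / (0.123264 − (-2.660405)) = 4.293071 − (0.006280)/(2.783669) = 4.290815

4.2908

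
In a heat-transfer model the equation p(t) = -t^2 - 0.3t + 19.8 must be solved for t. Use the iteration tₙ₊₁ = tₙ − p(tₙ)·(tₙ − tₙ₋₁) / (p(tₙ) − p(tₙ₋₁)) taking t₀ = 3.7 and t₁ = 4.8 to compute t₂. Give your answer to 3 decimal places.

p(3.7) = 5.00000, p(4.8) = -4.68000
t₂ = 4.80000 − (-4.68000)·(4.80000 − 3.70000) / (-4.68000 − 5.00000) = 4.80000 − (-5.14800)/(-9.68000) = 4.26818

4.268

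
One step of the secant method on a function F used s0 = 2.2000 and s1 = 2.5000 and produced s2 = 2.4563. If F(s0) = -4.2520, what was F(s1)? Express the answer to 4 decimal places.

The secant line through (2.2000, -4.2520) and (2.5000, F(s1)) crosses zero at s2 = 2.4563.
So (2.2000, -4.2520), (2.5000, F(s1)), (2.4563, 0) are collinear:
F(s1) = -4.2520 · (2.5000 − 2.4563) / (2.2000 − 2.4563) = -4.2520 · (0.043700)/(-0.256300) = 0.724980

0.7250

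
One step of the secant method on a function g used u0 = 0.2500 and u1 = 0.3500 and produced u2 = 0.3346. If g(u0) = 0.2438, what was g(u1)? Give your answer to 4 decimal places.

The secant line through (0.2500, 0.2438) and (0.3500, g(u1)) crosses zero at u2 = 0.3346.
So (0.2500, 0.2438), (0.3500, g(u1)), (0.3346, 0) are collinear:
g(u1) = 0.2438 · (0.3500 − 0.3346) / (0.2500 − 0.3346) = 0.2438 · (0.015400)/(-0.084600) = -0.044380

-0.0444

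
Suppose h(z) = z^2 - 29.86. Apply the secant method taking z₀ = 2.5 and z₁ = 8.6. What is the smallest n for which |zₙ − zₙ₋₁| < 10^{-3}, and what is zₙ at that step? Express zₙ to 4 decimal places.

h(2.5) = -23.610000, h(8.6) = 44.100000
z₂ = 8.600000 − 44.100000·(6.100000)/(67.710000) = 4.627027;  |Δ| = 3.972973
h(4.627027) = -8.450621
z₃ = 4.627027 − (-8.450621)·(-3.972973)/(-52.550621) = 5.265917;  |Δ| = 0.638890
h(5.265917) = -2.130113
z₄ = 5.265917 − (-2.130113)·(0.638890)/(6.320507) = 5.481234;  |Δ| = 0.215316
h(5.481234) = 0.183925
z₅ = 5.481234 − 0.183925·(0.215316)/(2.314038) = 5.464120;  |Δ| = 0.017114
h(5.464120) = -0.003392
z₆ = 5.464120 − (-0.003392)·(-0.017114)/(-0.187317) = 5.464430;  |Δ| = 0.000310
|z₆ − z₅| = 0.000310 < 10^{-3}

n = 6, zₙ = 5.4644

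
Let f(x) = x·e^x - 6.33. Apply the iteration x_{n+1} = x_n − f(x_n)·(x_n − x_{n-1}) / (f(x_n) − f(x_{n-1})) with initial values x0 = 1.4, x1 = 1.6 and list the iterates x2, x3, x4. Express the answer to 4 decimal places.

1.4581, 1.4635, 1.4641

f(1.4) = -0.652720, f(1.6) = 1.594852
x2 = 1.600000 − 1.594852·(1.600000 − 1.400000) / (1.594852 − (-0.652720)) = 1.600000 − (0.318970)/(2.247572) = 1.458082
f(1.458082) = -0.063586
x3 = 1.458082 − (-0.063586)·(1.458082 − 1.600000) / (-0.063586 − 1.594852) = 1.458082 − (0.009024)/(-1.658438) = 1.463523
f(1.463523) = -0.005883
x4 = 1.463523 − (-0.005883)·(1.463523 − 1.458082) / (-0.005883 − (-0.063586)) = 1.463523 − (-0.000032)/(0.057703) = 1.464078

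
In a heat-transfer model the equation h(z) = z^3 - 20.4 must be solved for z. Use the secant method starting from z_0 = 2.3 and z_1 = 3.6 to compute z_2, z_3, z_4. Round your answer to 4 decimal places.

h(2.3) = -8.233000, h(3.6) = 26.256000
z_2 = 3.600000 − 26.256000·(3.600000 − 2.300000) / (26.256000 − (-8.233000)) = 3.600000 − (34.132800)/(34.489000) = 2.610328
h(2.610328) = -2.613716
z_3 = 2.610328 − (-2.613716)·(2.610328 − 3.600000) / (-2.613716 − 26.256000) = 2.610328 − (2.586722)/(-28.869716) = 2.699928
h(2.699928) = -0.718579
z_4 = 2.699928 − (-0.718579)·(2.699928 − 2.610328) / (-0.718579 − (-2.613716)) = 2.699928 − (-0.064385)/(1.895137) = 2.733901

2.6103, 2.6999, 2.7339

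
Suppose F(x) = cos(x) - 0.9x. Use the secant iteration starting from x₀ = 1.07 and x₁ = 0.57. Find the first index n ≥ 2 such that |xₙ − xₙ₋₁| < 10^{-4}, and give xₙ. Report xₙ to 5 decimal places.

n = 5, xₙ = 0.78555

F(1.07) = -0.4828758, F(0.57) = 0.3289010
x₂ = 0.5700000 − 0.3289010·(-0.5000000)/(0.8117767) = 0.7725809;  |Δ| = 0.2025809
F(0.7725809) = 0.0207888
x₃ = 0.7725809 − 0.0207888·(0.2025809)/(-0.3081122) = 0.7862494;  |Δ| = 0.0136684
F(0.7862494) = -0.0011198
x₄ = 0.7862494 − (-0.0011198)·(0.0136684)/(-0.0219085) = 0.7855507;  |Δ| = 0.0006986
F(0.7855507) = 0.0000032
x₅ = 0.7855507 − 0.0000032·(-0.0006986)/(0.0011230) = 0.7855527;  |Δ| = 0.0000020
|x₅ − x₄| = 0.0000020 < 10^{-4}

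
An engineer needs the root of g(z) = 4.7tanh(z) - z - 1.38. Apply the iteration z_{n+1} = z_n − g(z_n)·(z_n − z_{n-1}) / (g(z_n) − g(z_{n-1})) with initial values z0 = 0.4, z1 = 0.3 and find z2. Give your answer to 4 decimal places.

0.3982

g(0.4) = 0.005760, g(0.3) = -0.310831
z2 = 0.300000 − (-0.310831)·(0.300000 − 0.400000) / (-0.310831 − 0.005760) = 0.300000 − (0.031083)/(-0.316591) = 0.398181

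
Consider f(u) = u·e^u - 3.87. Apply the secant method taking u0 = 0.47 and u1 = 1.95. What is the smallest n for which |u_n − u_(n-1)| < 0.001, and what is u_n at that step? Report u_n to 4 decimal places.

f(0.47) = -3.118003, f(1.95) = 9.835941
u2 = 1.950000 − 9.835941·(1.480000)/(12.953944) = 0.826235;  |Δ| = 1.123765
f(0.826235) = -1.982302
u3 = 0.826235 − (-1.982302)·(-1.123765)/(-11.818242) = 1.014726;  |Δ| = 0.188492
f(1.014726) = -1.070767
u4 = 1.014726 − (-1.070767)·(0.188492)/(0.911535) = 1.236145;  |Δ| = 0.221418
f(1.236145) = 0.385204
u5 = 1.236145 − 0.385204·(0.221418)/(1.455970) = 1.177565;  |Δ| = 0.058580
f(1.177565) = -0.047085
u6 = 1.177565 − (-0.047085)·(-0.058580)/(-0.432289) = 1.183945;  |Δ| = 0.006381
f(1.183945) = -0.001768
u7 = 1.183945 − (-0.001768)·(0.006381)/(0.045318) = 1.184194;  |Δ| = 0.000249
|u7 − u6| = 0.000249 < 0.001

n = 7, u_n = 1.1842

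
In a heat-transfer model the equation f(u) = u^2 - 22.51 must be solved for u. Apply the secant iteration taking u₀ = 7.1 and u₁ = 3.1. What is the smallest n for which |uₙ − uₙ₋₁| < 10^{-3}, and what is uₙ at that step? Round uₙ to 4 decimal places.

n = 6, uₙ = 4.7445

f(7.1) = 27.900000, f(3.1) = -12.900000
u₂ = 3.100000 − (-12.900000)·(-4.000000)/(-40.800000) = 4.364706;  |Δ| = 1.264706
f(4.364706) = -3.459343
u₃ = 4.364706 − (-3.459343)·(1.264706)/(9.440657) = 4.828132;  |Δ| = 0.463427
f(4.828132) = 0.800862
u₄ = 4.828132 − 0.800862·(0.463427)/(4.260205) = 4.741014;  |Δ| = 0.087118
f(4.741014) = -0.032783
u₅ = 4.741014 − (-0.032783)·(-0.087118)/(-0.833646) = 4.744440;  |Δ| = 0.003426
f(4.744440) = -0.000287
u₆ = 4.744440 − (-0.000287)·(0.003426)/(0.032497) = 4.744470;  |Δ| = 0.000030
|u₆ − u₅| = 0.000030 < 10^{-3}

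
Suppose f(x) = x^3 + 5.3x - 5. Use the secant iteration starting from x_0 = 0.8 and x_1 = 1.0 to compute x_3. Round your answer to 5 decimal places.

0.83385

f(0.8) = -0.2480000, f(1.0) = 1.3000000
x_2 = 1.0000000 − 1.3000000·(1.0000000 − 0.8000000) / (1.3000000 − (-0.2480000)) = 1.0000000 − (0.2600000)/(1.5480000) = 0.8320413
f(0.8320413) = -0.0141646
x_3 = 0.8320413 − (-0.0141646)·(0.8320413 − 1.0000000) / (-0.0141646 − 1.3000000) = 0.8320413 − (0.0023791)/(-1.3141646) = 0.8338517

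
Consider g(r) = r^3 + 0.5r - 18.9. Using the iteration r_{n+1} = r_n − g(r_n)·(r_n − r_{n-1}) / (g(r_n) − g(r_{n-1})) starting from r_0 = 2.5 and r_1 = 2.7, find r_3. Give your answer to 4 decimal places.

g(2.5) = -2.025000, g(2.7) = 2.133000
r_2 = 2.700000 − 2.133000·(2.700000 − 2.500000) / (2.133000 − (-2.025000)) = 2.700000 − (0.426600)/(4.158000) = 2.597403
g(2.597403) = -0.077921
r_3 = 2.597403 − (-0.077921)·(2.597403 − 2.700000) / (-0.077921 − 2.133000) = 2.597403 − (0.007995)/(-2.210921) = 2.601019

2.6010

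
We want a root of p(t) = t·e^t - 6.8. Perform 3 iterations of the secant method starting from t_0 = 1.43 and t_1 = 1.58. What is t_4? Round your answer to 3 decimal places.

p(1.43) = -0.82446, p(1.58) = 0.87083
t_2 = 1.58000 − 0.87083·(1.58000 − 1.43000) / (0.87083 − (-0.82446)) = 1.58000 − (0.13062)/(1.69529) = 1.50295
p(1.50295) = -0.04436
t_3 = 1.50295 − (-0.04436)·(1.50295 − 1.58000) / (-0.04436 − 0.87083) = 1.50295 − (0.00342)/(-0.91519) = 1.50668
p(1.50668) = -0.00223
t_4 = 1.50668 − (-0.00223)·(1.50668 − 1.50295) / (-0.00223 − (-0.04436)) = 1.50668 − (-0.00001)/(0.04213) = 1.50688

1.507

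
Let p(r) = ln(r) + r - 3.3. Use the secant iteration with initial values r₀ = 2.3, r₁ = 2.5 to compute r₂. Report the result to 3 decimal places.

2.418

p(2.3) = -0.16709, p(2.5) = 0.11629
r₂ = 2.50000 − 0.11629·(2.50000 − 2.30000) / (0.11629 − (-0.16709)) = 2.50000 − (0.02326)/(0.28338) = 2.41793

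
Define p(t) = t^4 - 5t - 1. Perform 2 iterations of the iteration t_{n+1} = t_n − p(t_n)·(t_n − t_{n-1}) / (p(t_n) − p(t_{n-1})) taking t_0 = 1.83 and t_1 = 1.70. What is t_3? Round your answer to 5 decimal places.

1.77241

p(1.83) = 1.0651312, p(1.70) = -1.1479000
t_2 = 1.7000000 − (-1.1479000)·(1.7000000 − 1.8300000) / (-1.1479000 − 1.0651312) = 1.7000000 − (0.1492270)/(-2.2130312) = 1.7674310
p(1.7674310) = -0.0789508
t_3 = 1.7674310 − (-0.0789508)·(1.7674310 − 1.7000000) / (-0.0789508 − (-1.1479000)) = 1.7674310 − (-0.0053237)/(1.0689492) = 1.7724114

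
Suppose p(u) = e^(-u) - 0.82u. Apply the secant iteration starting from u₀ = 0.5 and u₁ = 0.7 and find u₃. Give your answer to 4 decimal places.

0.6418

p(0.5) = 0.196531, p(0.7) = -0.077415
u₂ = 0.700000 − (-0.077415)·(0.700000 − 0.500000) / (-0.077415 − 0.196531) = 0.700000 − (-0.015483)/(-0.273945) = 0.643482
p(0.643482) = -0.002195
u₃ = 0.643482 − (-0.002195)·(0.643482 − 0.700000) / (-0.002195 − (-0.077415)) = 0.643482 − (0.000124)/(0.075220) = 0.641832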